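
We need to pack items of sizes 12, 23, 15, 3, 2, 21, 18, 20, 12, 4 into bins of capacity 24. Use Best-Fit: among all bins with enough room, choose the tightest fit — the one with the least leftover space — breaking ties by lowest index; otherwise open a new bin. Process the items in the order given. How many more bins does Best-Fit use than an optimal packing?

Best-Fit: [12,12] [23] [15,3,2,4] [21] [18] [20] → 6 bins.
Total size 130; any packing needs at least ⌈130/24⌉ = 6 bins.
So 6 is already optimal.

0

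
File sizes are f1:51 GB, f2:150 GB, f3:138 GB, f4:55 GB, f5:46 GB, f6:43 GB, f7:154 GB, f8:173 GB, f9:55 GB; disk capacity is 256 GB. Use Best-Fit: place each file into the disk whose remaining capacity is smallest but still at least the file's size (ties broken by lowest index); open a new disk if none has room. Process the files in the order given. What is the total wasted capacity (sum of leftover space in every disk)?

disk 1: place f1 (51 GB), 205 GB left
disk 1: place f2 (150 GB), 55 GB left
disk 2: place f3 (138 GB), 118 GB left
disk 1: place f4 (55 GB), 0 GB left
disk 2: place f5 (46 GB), 72 GB left
disk 2: place f6 (43 GB), 29 GB left
disk 3: place f7 (154 GB), 102 GB left
disk 4: place f8 (173 GB), 83 GB left
disk 4: place f9 (55 GB), 28 GB left
4 disks × 256 GB = 1024 GB; used 865 GB; unused 159 GB.

159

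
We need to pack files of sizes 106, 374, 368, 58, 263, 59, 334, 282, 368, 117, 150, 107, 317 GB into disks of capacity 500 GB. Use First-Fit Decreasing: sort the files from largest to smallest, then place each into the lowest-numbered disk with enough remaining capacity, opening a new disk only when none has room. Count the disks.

Sorted descending: 374, 368, 368, 334, 317, 282, 263, 150, 117, 107, 106, 59, 58.
disk 1: place 374 GB, 126 GB left
disk 2: place 368 GB, 132 GB left
disk 3: place 368 GB, 132 GB left
disk 4: place 334 GB, 166 GB left
disk 5: place 317 GB, 183 GB left
disk 6: place 282 GB, 218 GB left
disk 7: place 263 GB, 237 GB left
disk 4: place 150 GB, 16 GB left
disk 1: place 117 GB, 9 GB left
disk 2: place 107 GB, 25 GB left
disk 3: place 106 GB, 26 GB left
disk 5: place 59 GB, 124 GB left
disk 5: place 58 GB, 66 GB left
Final disks: [374,117] [368,107] [368,106] [334,150] [317,59,58] [282] [263].

7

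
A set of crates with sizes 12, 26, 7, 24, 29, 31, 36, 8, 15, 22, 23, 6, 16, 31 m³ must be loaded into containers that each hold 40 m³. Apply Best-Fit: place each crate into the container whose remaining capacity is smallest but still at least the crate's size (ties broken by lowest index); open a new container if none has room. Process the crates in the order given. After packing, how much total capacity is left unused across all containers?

container 1: place 12 m³, 28 m³ left
container 1: place 26 m³, 2 m³ left
container 2: place 7 m³, 33 m³ left
container 2: place 24 m³, 9 m³ left
container 3: place 29 m³, 11 m³ left
container 4: place 31 m³, 9 m³ left
container 5: place 36 m³, 4 m³ left
container 2: place 8 m³, 1 m³ left
container 6: place 15 m³, 25 m³ left
container 6: place 22 m³, 3 m³ left
container 7: place 23 m³, 17 m³ left
container 4: place 6 m³, 3 m³ left
container 7: place 16 m³, 1 m³ left
container 8: place 31 m³, 9 m³ left
8 containers × 40 m³ = 320 m³; used 286 m³; unused 34 m³.

34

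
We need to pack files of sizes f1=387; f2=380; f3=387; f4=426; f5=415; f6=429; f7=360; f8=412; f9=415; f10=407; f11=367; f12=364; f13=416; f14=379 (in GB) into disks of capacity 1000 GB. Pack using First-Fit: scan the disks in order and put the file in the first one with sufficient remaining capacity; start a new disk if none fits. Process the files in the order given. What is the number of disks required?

7

f1 (387 GB) → disk 1 (remaining 613 GB)
f2 (380 GB) → disk 1 (remaining 233 GB)
f3 (387 GB) → disk 2 (remaining 613 GB)
f4 (426 GB) → disk 2 (remaining 187 GB)
f5 (415 GB) → disk 3 (remaining 585 GB)
f6 (429 GB) → disk 3 (remaining 156 GB)
f7 (360 GB) → disk 4 (remaining 640 GB)
f8 (412 GB) → disk 4 (remaining 228 GB)
f9 (415 GB) → disk 5 (remaining 585 GB)
f10 (407 GB) → disk 5 (remaining 178 GB)
f11 (367 GB) → disk 6 (remaining 633 GB)
f12 (364 GB) → disk 6 (remaining 269 GB)
f13 (416 GB) → disk 7 (remaining 584 GB)
f14 (379 GB) → disk 7 (remaining 205 GB)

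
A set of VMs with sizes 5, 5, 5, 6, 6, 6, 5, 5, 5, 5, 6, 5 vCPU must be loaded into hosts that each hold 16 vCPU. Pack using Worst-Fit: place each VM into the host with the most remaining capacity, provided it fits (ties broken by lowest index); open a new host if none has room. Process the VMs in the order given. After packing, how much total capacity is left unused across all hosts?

Put 5 vCPU in host 1; 11 vCPU remain.
Put 5 vCPU in host 1; 6 vCPU remain.
Put 5 vCPU in host 1; 1 vCPU remain.
Put 6 vCPU in host 2; 10 vCPU remain.
Put 6 vCPU in host 2; 4 vCPU remain.
Put 6 vCPU in host 3; 10 vCPU remain.
Put 5 vCPU in host 3; 5 vCPU remain.
Put 5 vCPU in host 3; 0 vCPU remain.
Put 5 vCPU in host 4; 11 vCPU remain.
Put 5 vCPU in host 4; 6 vCPU remain.
Put 6 vCPU in host 4; 0 vCPU remain.
Put 5 vCPU in host 5; 11 vCPU remain.
5 hosts × 16 vCPU = 80 vCPU; used 64 vCPU; unused 16 vCPU.

16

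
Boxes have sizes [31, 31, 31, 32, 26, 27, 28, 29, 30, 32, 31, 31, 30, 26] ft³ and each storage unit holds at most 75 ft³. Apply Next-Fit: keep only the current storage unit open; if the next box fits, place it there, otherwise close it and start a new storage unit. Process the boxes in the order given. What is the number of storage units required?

storage unit 1: place 31 ft³, 44 ft³ left
storage unit 1: place 31 ft³, 13 ft³ left
storage unit 2: place 31 ft³, 44 ft³ left
storage unit 2: place 32 ft³, 12 ft³ left
storage unit 3: place 26 ft³, 49 ft³ left
storage unit 3: place 27 ft³, 22 ft³ left
storage unit 4: place 28 ft³, 47 ft³ left
storage unit 4: place 29 ft³, 18 ft³ left
storage unit 5: place 30 ft³, 45 ft³ left
storage unit 5: place 32 ft³, 13 ft³ left
storage unit 6: place 31 ft³, 44 ft³ left
storage unit 6: place 31 ft³, 13 ft³ left
storage unit 7: place 30 ft³, 45 ft³ left
storage unit 7: place 26 ft³, 19 ft³ left
Final storage units: [31,31] [31,32] [26,27] [28,29] [30,32] [31,31] [30,26].

7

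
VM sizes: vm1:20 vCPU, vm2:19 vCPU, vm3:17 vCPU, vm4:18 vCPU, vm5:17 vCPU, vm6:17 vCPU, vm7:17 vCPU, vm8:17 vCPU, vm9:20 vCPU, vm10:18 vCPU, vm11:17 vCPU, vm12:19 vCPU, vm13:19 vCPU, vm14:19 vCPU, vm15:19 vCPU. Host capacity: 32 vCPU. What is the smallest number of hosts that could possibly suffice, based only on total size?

Total size = 20 + 19 + 17 + 18 + 17 + 17 + 17 + 17 + 20 + 18 + 17 + 19 + 19 + 19 + 19 = 273 vCPU.
⌈273 / 32⌉ = 9.

9 hosts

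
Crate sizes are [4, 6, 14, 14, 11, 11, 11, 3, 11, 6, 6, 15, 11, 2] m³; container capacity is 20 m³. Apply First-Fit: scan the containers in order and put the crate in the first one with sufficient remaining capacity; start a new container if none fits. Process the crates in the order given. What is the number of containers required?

9

Put 4 m³ in container 1; 16 m³ remain.
Put 6 m³ in container 1; 10 m³ remain.
Put 14 m³ in container 2; 6 m³ remain.
Put 14 m³ in container 3; 6 m³ remain.
Put 11 m³ in container 4; 9 m³ remain.
Put 11 m³ in container 5; 9 m³ remain.
Put 11 m³ in container 6; 9 m³ remain.
Put 3 m³ in container 1; 7 m³ remain.
Put 11 m³ in container 7; 9 m³ remain.
Put 6 m³ in container 1; 1 m³ remain.
Put 6 m³ in container 2; 0 m³ remain.
Put 15 m³ in container 8; 5 m³ remain.
Put 11 m³ in container 9; 9 m³ remain.
Put 2 m³ in container 3; 4 m³ remain.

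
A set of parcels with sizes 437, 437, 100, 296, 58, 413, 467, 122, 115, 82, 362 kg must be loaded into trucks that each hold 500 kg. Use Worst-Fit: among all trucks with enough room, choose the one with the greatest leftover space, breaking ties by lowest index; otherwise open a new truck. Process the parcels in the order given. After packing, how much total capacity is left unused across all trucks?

Put 437 kg in truck 1; 63 kg remain.
Put 437 kg in truck 2; 63 kg remain.
Put 100 kg in truck 3; 400 kg remain.
Put 296 kg in truck 3; 104 kg remain.
Put 58 kg in truck 3; 46 kg remain.
Put 413 kg in truck 4; 87 kg remain.
Put 467 kg in truck 5; 33 kg remain.
Put 122 kg in truck 6; 378 kg remain.
Put 115 kg in truck 6; 263 kg remain.
Put 82 kg in truck 6; 181 kg remain.
Put 362 kg in truck 7; 138 kg remain.
7 trucks × 500 kg = 3500 kg; used 2889 kg; unused 611 kg.

611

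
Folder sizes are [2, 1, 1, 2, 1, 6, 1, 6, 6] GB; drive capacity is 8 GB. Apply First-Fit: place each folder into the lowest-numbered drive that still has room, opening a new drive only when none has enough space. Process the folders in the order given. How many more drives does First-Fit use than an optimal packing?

First-Fit: [2,1,1,2,1,1] [6] [6] [6] → 4 drives.
Total size 26 GB; any packing needs at least ⌈26/8⌉ = 4 drives.
So 4 is already optimal.

0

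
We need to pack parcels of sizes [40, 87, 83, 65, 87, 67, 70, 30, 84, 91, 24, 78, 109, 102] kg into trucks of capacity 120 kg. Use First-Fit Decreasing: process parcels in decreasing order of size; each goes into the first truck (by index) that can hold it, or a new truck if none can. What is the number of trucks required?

11 trucks

Sorted descending: 109, 102, 91, 87, 87, 84, 83, 78, 70, 67, 65, 40, 30, 24.
Put 109 kg in truck 1; 11 kg remain.
Put 102 kg in truck 2; 18 kg remain.
Put 91 kg in truck 3; 29 kg remain.
Put 87 kg in truck 4; 33 kg remain.
Put 87 kg in truck 5; 33 kg remain.
Put 84 kg in truck 6; 36 kg remain.
Put 83 kg in truck 7; 37 kg remain.
Put 78 kg in truck 8; 42 kg remain.
Put 70 kg in truck 9; 50 kg remain.
Put 67 kg in truck 10; 53 kg remain.
Put 65 kg in truck 11; 55 kg remain.
Put 40 kg in truck 8; 2 kg remain.
Put 30 kg in truck 4; 3 kg remain.
Put 24 kg in truck 3; 5 kg remain.
Final trucks: [109] [102] [91,24] [87,30] [87] [84] [83] [78,40] [70] [67] [65].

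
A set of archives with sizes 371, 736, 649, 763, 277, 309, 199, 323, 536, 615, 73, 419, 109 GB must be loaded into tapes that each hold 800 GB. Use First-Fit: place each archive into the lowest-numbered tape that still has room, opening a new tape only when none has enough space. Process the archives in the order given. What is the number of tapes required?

371 GB → tape 1 (remaining 429 GB)
736 GB → tape 2 (remaining 64 GB)
649 GB → tape 3 (remaining 151 GB)
763 GB → tape 4 (remaining 37 GB)
277 GB → tape 1 (remaining 152 GB)
309 GB → tape 5 (remaining 491 GB)
199 GB → tape 5 (remaining 292 GB)
323 GB → tape 6 (remaining 477 GB)
536 GB → tape 7 (remaining 264 GB)
615 GB → tape 8 (remaining 185 GB)
73 GB → tape 1 (remaining 79 GB)
419 GB → tape 6 (remaining 58 GB)
109 GB → tape 3 (remaining 42 GB)

8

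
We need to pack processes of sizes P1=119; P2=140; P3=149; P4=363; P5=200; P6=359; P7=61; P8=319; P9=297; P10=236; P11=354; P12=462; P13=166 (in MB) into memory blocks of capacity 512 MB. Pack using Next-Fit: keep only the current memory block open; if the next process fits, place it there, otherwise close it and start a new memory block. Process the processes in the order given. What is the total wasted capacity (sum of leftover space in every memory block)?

memory block 1: place P1 (119 MB), 393 MB left
memory block 1: place P2 (140 MB), 253 MB left
memory block 1: place P3 (149 MB), 104 MB left
memory block 2: place P4 (363 MB), 149 MB left
memory block 3: place P5 (200 MB), 312 MB left
memory block 4: place P6 (359 MB), 153 MB left
memory block 4: place P7 (61 MB), 92 MB left
memory block 5: place P8 (319 MB), 193 MB left
memory block 6: place P9 (297 MB), 215 MB left
memory block 7: place P10 (236 MB), 276 MB left
memory block 8: place P11 (354 MB), 158 MB left
memory block 9: place P12 (462 MB), 50 MB left
memory block 10: place P13 (166 MB), 346 MB left
10 memory blocks × 512 MB = 5120 MB; used 3225 MB; unused 1895 MB.

1895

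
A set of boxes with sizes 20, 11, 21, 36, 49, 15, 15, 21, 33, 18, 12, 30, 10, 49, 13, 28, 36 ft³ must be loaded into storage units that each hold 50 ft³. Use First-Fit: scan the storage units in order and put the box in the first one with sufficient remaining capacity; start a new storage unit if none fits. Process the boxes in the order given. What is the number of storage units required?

Put 20 ft³ in storage unit 1; 30 ft³ remain.
Put 11 ft³ in storage unit 1; 19 ft³ remain.
Put 21 ft³ in storage unit 2; 29 ft³ remain.
Put 36 ft³ in storage unit 3; 14 ft³ remain.
Put 49 ft³ in storage unit 4; 1 ft³ remain.
Put 15 ft³ in storage unit 1; 4 ft³ remain.
Put 15 ft³ in storage unit 2; 14 ft³ remain.
Put 21 ft³ in storage unit 5; 29 ft³ remain.
Put 33 ft³ in storage unit 6; 17 ft³ remain.
Put 18 ft³ in storage unit 5; 11 ft³ remain.
Put 12 ft³ in storage unit 2; 2 ft³ remain.
Put 30 ft³ in storage unit 7; 20 ft³ remain.
Put 10 ft³ in storage unit 3; 4 ft³ remain.
Put 49 ft³ in storage unit 8; 1 ft³ remain.
Put 13 ft³ in storage unit 6; 4 ft³ remain.
Put 28 ft³ in storage unit 9; 22 ft³ remain.
Put 36 ft³ in storage unit 10; 14 ft³ remain.
Final storage units: [20,11,15] [21,15,12] [36,10] [49] [21,18] [33,13] [30] [49] [28] [36].

10 storage units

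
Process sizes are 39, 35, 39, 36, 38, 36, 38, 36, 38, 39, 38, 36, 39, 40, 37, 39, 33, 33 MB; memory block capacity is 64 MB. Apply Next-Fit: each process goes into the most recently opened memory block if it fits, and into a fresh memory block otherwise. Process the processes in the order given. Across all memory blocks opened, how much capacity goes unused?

39 MB → memory block 1 (remaining 25 MB)
35 MB → memory block 2 (remaining 29 MB)
39 MB → memory block 3 (remaining 25 MB)
36 MB → memory block 4 (remaining 28 MB)
38 MB → memory block 5 (remaining 26 MB)
36 MB → memory block 6 (remaining 28 MB)
38 MB → memory block 7 (remaining 26 MB)
36 MB → memory block 8 (remaining 28 MB)
38 MB → memory block 9 (remaining 26 MB)
39 MB → memory block 10 (remaining 25 MB)
38 MB → memory block 11 (remaining 26 MB)
36 MB → memory block 12 (remaining 28 MB)
39 MB → memory block 13 (remaining 25 MB)
40 MB → memory block 14 (remaining 24 MB)
37 MB → memory block 15 (remaining 27 MB)
39 MB → memory block 16 (remaining 25 MB)
33 MB → memory block 17 (remaining 31 MB)
33 MB → memory block 18 (remaining 31 MB)
18 memory blocks × 64 MB = 1152 MB; used 669 MB; unused 483 MB.

483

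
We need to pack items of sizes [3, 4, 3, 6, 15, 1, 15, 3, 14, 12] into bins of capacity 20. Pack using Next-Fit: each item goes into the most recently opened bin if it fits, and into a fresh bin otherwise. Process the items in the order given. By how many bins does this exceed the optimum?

Next-Fit: [3,4,3,6] [15,1] [15,3] [14] [12] → 5 bins.
Total size 76; any packing needs at least ⌈76/20⌉ = 4 bins.
An optimal packing achieves that bound: [15,4,1] [15,3] [14,6] [12,3,3] → 4 bins.
Excess: 5 − 4 = 1.

1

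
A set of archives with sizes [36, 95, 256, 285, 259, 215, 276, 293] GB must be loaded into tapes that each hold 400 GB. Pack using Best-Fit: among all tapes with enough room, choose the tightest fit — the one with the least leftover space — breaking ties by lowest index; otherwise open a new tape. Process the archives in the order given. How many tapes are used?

6 tapes

tape 1: place 36 GB, 364 GB left
tape 1: place 95 GB, 269 GB left
tape 1: place 256 GB, 13 GB left
tape 2: place 285 GB, 115 GB left
tape 3: place 259 GB, 141 GB left
tape 4: place 215 GB, 185 GB left
tape 5: place 276 GB, 124 GB left
tape 6: place 293 GB, 107 GB left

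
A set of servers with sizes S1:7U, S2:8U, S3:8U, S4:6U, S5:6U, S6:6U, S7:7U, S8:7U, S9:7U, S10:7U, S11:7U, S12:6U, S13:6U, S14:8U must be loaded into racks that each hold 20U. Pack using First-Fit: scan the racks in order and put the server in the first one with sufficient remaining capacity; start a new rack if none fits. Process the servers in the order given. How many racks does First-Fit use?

rack 1: place S1 (7U), 13U left
rack 1: place S2 (8U), 5U left
rack 2: place S3 (8U), 12U left
rack 2: place S4 (6U), 6U left
rack 2: place S5 (6U), 0U left
rack 3: place S6 (6U), 14U left
rack 3: place S7 (7U), 7U left
rack 3: place S8 (7U), 0U left
rack 4: place S9 (7U), 13U left
rack 4: place S10 (7U), 6U left
rack 5: place S11 (7U), 13U left
rack 4: place S12 (6U), 0U left
rack 5: place S13 (6U), 7U left
rack 6: place S14 (8U), 12U left
Final racks: [7,8] [8,6,6] [6,7,7] [7,7,6] [7,6] [8].

6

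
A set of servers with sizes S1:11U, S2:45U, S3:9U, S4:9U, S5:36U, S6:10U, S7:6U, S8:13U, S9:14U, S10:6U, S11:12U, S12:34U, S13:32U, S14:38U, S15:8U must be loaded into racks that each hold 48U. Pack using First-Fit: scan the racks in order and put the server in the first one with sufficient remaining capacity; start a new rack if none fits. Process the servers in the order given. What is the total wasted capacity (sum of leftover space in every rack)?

S1 (11U) → rack 1 (remaining 37U)
S2 (45U) → rack 2 (remaining 3U)
S3 (9U) → rack 1 (remaining 28U)
S4 (9U) → rack 1 (remaining 19U)
S5 (36U) → rack 3 (remaining 12U)
S6 (10U) → rack 1 (remaining 9U)
S7 (6U) → rack 1 (remaining 3U)
S8 (13U) → rack 4 (remaining 35U)
S9 (14U) → rack 4 (remaining 21U)
S10 (6U) → rack 3 (remaining 6U)
S11 (12U) → rack 4 (remaining 9U)
S12 (34U) → rack 5 (remaining 14U)
S13 (32U) → rack 6 (remaining 16U)
S14 (38U) → rack 7 (remaining 10U)
S15 (8U) → rack 4 (remaining 1U)
7 racks × 48U = 336U; used 283U; unused 53U.

53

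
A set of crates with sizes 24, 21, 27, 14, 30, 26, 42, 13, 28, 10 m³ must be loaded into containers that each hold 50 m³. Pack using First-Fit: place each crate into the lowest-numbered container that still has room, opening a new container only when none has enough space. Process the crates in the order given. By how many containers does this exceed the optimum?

1

First-Fit: [24,21] [27,14] [30,13] [26,10] [42] [28] → 6 containers.
Total size 235 m³; any packing needs at least ⌈235/50⌉ = 5 containers.
An optimal packing achieves that bound: [42] [30,14] [28,21] [27,13,10] [26,24] → 5 containers.
Excess: 6 − 5 = 1.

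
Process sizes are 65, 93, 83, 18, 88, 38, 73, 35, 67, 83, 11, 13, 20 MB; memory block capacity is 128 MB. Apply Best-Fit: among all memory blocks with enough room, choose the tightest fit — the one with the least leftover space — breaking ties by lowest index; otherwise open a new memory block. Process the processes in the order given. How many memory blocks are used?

7 memory blocks

memory block 1: place 65 MB, 63 MB left
memory block 2: place 93 MB, 35 MB left
memory block 3: place 83 MB, 45 MB left
memory block 2: place 18 MB, 17 MB left
memory block 4: place 88 MB, 40 MB left
memory block 4: place 38 MB, 2 MB left
memory block 5: place 73 MB, 55 MB left
memory block 3: place 35 MB, 10 MB left
memory block 6: place 67 MB, 61 MB left
memory block 7: place 83 MB, 45 MB left
memory block 2: place 11 MB, 6 MB left
memory block 7: place 13 MB, 32 MB left
memory block 7: place 20 MB, 12 MB left
Final memory blocks: [65] [93,18,11] [83,35] [88,38] [73] [67] [83,13,20].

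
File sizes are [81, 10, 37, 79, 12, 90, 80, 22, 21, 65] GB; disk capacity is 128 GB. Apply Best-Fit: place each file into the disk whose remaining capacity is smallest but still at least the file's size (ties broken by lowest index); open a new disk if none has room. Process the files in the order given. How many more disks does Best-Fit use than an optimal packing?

Best-Fit: [81,10,37] [79,12,22] [90,21] [80] [65] → 5 disks.
5 files exceed 64 GB (half the capacity), and no two of those can share a disk, so at least 5 disks are needed.
So 5 is already optimal.

0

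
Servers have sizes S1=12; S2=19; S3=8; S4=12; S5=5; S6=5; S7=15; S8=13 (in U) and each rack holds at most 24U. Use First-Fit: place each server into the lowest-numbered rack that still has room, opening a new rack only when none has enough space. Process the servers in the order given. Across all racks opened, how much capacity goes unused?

31

rack 1: place S1 (12U), 12U left
rack 2: place S2 (19U), 5U left
rack 1: place S3 (8U), 4U left
rack 3: place S4 (12U), 12U left
rack 2: place S5 (5U), 0U left
rack 3: place S6 (5U), 7U left
rack 4: place S7 (15U), 9U left
rack 5: place S8 (13U), 11U left
5 racks × 24U = 120U; used 89U; unused 31U.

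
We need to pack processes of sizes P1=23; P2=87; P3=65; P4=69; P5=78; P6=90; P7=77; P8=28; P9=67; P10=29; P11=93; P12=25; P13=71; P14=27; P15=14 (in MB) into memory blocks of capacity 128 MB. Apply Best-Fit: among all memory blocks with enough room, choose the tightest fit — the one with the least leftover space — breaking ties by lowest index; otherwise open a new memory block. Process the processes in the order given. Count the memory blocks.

9

Put P1 (23 MB) in memory block 1; 105 MB remain.
Put P2 (87 MB) in memory block 1; 18 MB remain.
Put P3 (65 MB) in memory block 2; 63 MB remain.
Put P4 (69 MB) in memory block 3; 59 MB remain.
Put P5 (78 MB) in memory block 4; 50 MB remain.
Put P6 (90 MB) in memory block 5; 38 MB remain.
Put P7 (77 MB) in memory block 6; 51 MB remain.
Put P8 (28 MB) in memory block 5; 10 MB remain.
Put P9 (67 MB) in memory block 7; 61 MB remain.
Put P10 (29 MB) in memory block 4; 21 MB remain.
Put P11 (93 MB) in memory block 8; 35 MB remain.
Put P12 (25 MB) in memory block 8; 10 MB remain.
Put P13 (71 MB) in memory block 9; 57 MB remain.
Put P14 (27 MB) in memory block 6; 24 MB remain.
Put P15 (14 MB) in memory block 1; 4 MB remain.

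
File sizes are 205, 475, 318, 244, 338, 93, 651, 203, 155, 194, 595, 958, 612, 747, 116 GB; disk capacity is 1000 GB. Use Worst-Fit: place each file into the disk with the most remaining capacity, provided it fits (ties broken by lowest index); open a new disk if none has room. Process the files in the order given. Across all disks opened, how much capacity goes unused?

205 GB → disk 1 (remaining 795 GB)
475 GB → disk 1 (remaining 320 GB)
318 GB → disk 1 (remaining 2 GB)
244 GB → disk 2 (remaining 756 GB)
338 GB → disk 2 (remaining 418 GB)
93 GB → disk 2 (remaining 325 GB)
651 GB → disk 3 (remaining 349 GB)
203 GB → disk 3 (remaining 146 GB)
155 GB → disk 2 (remaining 170 GB)
194 GB → disk 4 (remaining 806 GB)
595 GB → disk 4 (remaining 211 GB)
958 GB → disk 5 (remaining 42 GB)
612 GB → disk 6 (remaining 388 GB)
747 GB → disk 7 (remaining 253 GB)
116 GB → disk 6 (remaining 272 GB)
7 disks × 1000 GB = 7000 GB; used 5904 GB; unused 1096 GB.

1096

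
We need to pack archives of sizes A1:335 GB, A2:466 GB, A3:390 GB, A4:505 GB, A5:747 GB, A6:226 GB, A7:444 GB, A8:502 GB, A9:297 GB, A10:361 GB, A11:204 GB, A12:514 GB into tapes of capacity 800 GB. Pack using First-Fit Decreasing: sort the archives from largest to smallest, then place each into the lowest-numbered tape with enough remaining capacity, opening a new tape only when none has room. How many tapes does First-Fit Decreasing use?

7

Sorted descending: 747, 514, 505, 502, 466, 444, 390, 361, 335, 297, 226, 204.
Put 747 GB in tape 1; 53 GB remain.
Put 514 GB in tape 2; 286 GB remain.
Put 505 GB in tape 3; 295 GB remain.
Put 502 GB in tape 4; 298 GB remain.
Put 466 GB in tape 5; 334 GB remain.
Put 444 GB in tape 6; 356 GB remain.
Put 390 GB in tape 7; 410 GB remain.
Put 361 GB in tape 7; 49 GB remain.
Put 335 GB in tape 6; 21 GB remain.
Put 297 GB in tape 4; 1 GB remain.
Put 226 GB in tape 2; 60 GB remain.
Put 204 GB in tape 3; 91 GB remain.
Final tapes: [747] [514,226] [505,204] [502,297] [466] [444,335] [390,361].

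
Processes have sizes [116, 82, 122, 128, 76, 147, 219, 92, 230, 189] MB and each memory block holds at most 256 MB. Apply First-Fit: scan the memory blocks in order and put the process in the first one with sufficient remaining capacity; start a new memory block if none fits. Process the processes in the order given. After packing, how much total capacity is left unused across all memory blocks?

391

116 MB → memory block 1 (remaining 140 MB)
82 MB → memory block 1 (remaining 58 MB)
122 MB → memory block 2 (remaining 134 MB)
128 MB → memory block 2 (remaining 6 MB)
76 MB → memory block 3 (remaining 180 MB)
147 MB → memory block 3 (remaining 33 MB)
219 MB → memory block 4 (remaining 37 MB)
92 MB → memory block 5 (remaining 164 MB)
230 MB → memory block 6 (remaining 26 MB)
189 MB → memory block 7 (remaining 67 MB)
7 memory blocks × 256 MB = 1792 MB; used 1401 MB; unused 391 MB.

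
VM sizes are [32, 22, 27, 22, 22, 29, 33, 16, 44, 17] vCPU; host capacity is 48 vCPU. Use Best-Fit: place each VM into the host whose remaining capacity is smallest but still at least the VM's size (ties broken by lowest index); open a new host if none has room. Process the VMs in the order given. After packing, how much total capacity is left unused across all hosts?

72

Put 32 vCPU in host 1; 16 vCPU remain.
Put 22 vCPU in host 2; 26 vCPU remain.
Put 27 vCPU in host 3; 21 vCPU remain.
Put 22 vCPU in host 2; 4 vCPU remain.
Put 22 vCPU in host 4; 26 vCPU remain.
Put 29 vCPU in host 5; 19 vCPU remain.
Put 33 vCPU in host 6; 15 vCPU remain.
Put 16 vCPU in host 1; 0 vCPU remain.
Put 44 vCPU in host 7; 4 vCPU remain.
Put 17 vCPU in host 5; 2 vCPU remain.
7 hosts × 48 vCPU = 336 vCPU; used 264 vCPU; unused 72 vCPU.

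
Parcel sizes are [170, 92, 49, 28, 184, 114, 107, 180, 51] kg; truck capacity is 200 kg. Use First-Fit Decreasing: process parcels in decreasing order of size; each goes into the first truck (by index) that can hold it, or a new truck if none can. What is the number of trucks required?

6

Sorted descending: 184, 180, 170, 114, 107, 92, 51, 49, 28.
184 kg → truck 1 (remaining 16 kg)
180 kg → truck 2 (remaining 20 kg)
170 kg → truck 3 (remaining 30 kg)
114 kg → truck 4 (remaining 86 kg)
107 kg → truck 5 (remaining 93 kg)
92 kg → truck 5 (remaining 1 kg)
51 kg → truck 4 (remaining 35 kg)
49 kg → truck 6 (remaining 151 kg)
28 kg → truck 3 (remaining 2 kg)
Final trucks: [184] [180] [170,28] [114,51] [107,92] [49].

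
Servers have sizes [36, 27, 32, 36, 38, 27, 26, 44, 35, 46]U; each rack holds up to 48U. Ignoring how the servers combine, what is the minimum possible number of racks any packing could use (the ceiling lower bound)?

Total size = 36 + 27 + 32 + 36 + 38 + 27 + 26 + 44 + 35 + 46 = 347U.
⌈347 / 48⌉ = 8.

8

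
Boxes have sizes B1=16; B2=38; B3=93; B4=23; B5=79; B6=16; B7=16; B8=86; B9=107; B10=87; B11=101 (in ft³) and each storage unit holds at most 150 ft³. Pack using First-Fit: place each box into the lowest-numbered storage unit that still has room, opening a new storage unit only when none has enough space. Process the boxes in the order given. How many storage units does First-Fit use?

6 storage units

Put B1 (16 ft³) in storage unit 1; 134 ft³ remain.
Put B2 (38 ft³) in storage unit 1; 96 ft³ remain.
Put B3 (93 ft³) in storage unit 1; 3 ft³ remain.
Put B4 (23 ft³) in storage unit 2; 127 ft³ remain.
Put B5 (79 ft³) in storage unit 2; 48 ft³ remain.
Put B6 (16 ft³) in storage unit 2; 32 ft³ remain.
Put B7 (16 ft³) in storage unit 2; 16 ft³ remain.
Put B8 (86 ft³) in storage unit 3; 64 ft³ remain.
Put B9 (107 ft³) in storage unit 4; 43 ft³ remain.
Put B10 (87 ft³) in storage unit 5; 63 ft³ remain.
Put B11 (101 ft³) in storage unit 6; 49 ft³ remain.
Final storage units: [16,38,93] [23,79,16,16] [86] [107] [87] [101].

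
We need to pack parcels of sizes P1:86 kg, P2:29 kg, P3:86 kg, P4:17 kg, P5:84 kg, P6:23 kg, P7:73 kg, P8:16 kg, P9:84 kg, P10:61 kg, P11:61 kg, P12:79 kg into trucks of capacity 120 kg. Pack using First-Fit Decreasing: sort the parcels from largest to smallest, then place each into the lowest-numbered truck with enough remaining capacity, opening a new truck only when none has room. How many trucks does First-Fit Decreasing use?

Sorted descending: 86, 86, 84, 84, 79, 73, 61, 61, 29, 23, 17, 16.
Put 86 kg in truck 1; 34 kg remain.
Put 86 kg in truck 2; 34 kg remain.
Put 84 kg in truck 3; 36 kg remain.
Put 84 kg in truck 4; 36 kg remain.
Put 79 kg in truck 5; 41 kg remain.
Put 73 kg in truck 6; 47 kg remain.
Put 61 kg in truck 7; 59 kg remain.
Put 61 kg in truck 8; 59 kg remain.
Put 29 kg in truck 1; 5 kg remain.
Put 23 kg in truck 2; 11 kg remain.
Put 17 kg in truck 3; 19 kg remain.
Put 16 kg in truck 3; 3 kg remain.
Final trucks: [86,29] [86,23] [84,17,16] [84] [79] [73] [61] [61].

8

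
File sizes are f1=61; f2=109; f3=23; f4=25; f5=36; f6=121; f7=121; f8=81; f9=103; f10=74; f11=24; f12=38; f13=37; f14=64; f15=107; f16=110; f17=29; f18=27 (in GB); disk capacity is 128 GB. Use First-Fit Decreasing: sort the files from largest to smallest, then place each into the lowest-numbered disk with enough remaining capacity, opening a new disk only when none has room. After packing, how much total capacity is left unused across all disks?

Sorted descending: 121, 121, 110, 109, 107, 103, 81, 74, 64, 61, 38, 37, 36, 29, 27, 25, 24, 23.
disk 1: place 121 GB, 7 GB left
disk 2: place 121 GB, 7 GB left
disk 3: place 110 GB, 18 GB left
disk 4: place 109 GB, 19 GB left
disk 5: place 107 GB, 21 GB left
disk 6: place 103 GB, 25 GB left
disk 7: place 81 GB, 47 GB left
disk 8: place 74 GB, 54 GB left
disk 9: place 64 GB, 64 GB left
disk 9: place 61 GB, 3 GB left
disk 7: place 38 GB, 9 GB left
disk 8: place 37 GB, 17 GB left
disk 10: place 36 GB, 92 GB left
disk 10: place 29 GB, 63 GB left
disk 10: place 27 GB, 36 GB left
disk 6: place 25 GB, 0 GB left
disk 10: place 24 GB, 12 GB left
disk 11: place 23 GB, 105 GB left
11 disks × 128 GB = 1408 GB; used 1190 GB; unused 218 GB.

218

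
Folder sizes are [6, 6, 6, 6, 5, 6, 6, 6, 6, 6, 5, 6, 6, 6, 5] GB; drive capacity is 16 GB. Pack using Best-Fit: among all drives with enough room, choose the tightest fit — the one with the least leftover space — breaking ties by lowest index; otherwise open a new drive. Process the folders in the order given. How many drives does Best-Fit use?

7 drives

drive 1: place 6 GB, 10 GB left
drive 1: place 6 GB, 4 GB left
drive 2: place 6 GB, 10 GB left
drive 2: place 6 GB, 4 GB left
drive 3: place 5 GB, 11 GB left
drive 3: place 6 GB, 5 GB left
drive 4: place 6 GB, 10 GB left
drive 4: place 6 GB, 4 GB left
drive 5: place 6 GB, 10 GB left
drive 5: place 6 GB, 4 GB left
drive 3: place 5 GB, 0 GB left
drive 6: place 6 GB, 10 GB left
drive 6: place 6 GB, 4 GB left
drive 7: place 6 GB, 10 GB left
drive 7: place 5 GB, 5 GB left
Final drives: [6,6] [6,6] [5,6,5] [6,6] [6,6] [6,6] [6,5].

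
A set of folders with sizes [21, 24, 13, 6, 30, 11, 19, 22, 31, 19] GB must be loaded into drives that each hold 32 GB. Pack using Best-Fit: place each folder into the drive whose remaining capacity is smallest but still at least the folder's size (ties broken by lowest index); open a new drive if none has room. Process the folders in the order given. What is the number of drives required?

Put 21 GB in drive 1; 11 GB remain.
Put 24 GB in drive 2; 8 GB remain.
Put 13 GB in drive 3; 19 GB remain.
Put 6 GB in drive 2; 2 GB remain.
Put 30 GB in drive 4; 2 GB remain.
Put 11 GB in drive 1; 0 GB remain.
Put 19 GB in drive 3; 0 GB remain.
Put 22 GB in drive 5; 10 GB remain.
Put 31 GB in drive 6; 1 GB remain.
Put 19 GB in drive 7; 13 GB remain.

7 drives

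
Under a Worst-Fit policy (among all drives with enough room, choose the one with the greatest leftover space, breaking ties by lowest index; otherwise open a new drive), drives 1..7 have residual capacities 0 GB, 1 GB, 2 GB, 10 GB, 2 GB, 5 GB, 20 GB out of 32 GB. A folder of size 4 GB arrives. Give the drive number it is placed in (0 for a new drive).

Drives with room: drive 4 (10 GB), drive 6 (5 GB), drive 7 (20 GB).
Most room is drive 7 with 20 GB free.

7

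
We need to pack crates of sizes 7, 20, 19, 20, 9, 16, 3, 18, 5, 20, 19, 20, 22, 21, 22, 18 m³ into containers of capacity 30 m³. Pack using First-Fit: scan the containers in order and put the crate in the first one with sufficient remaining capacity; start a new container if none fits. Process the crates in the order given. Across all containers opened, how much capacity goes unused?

101

7 m³ → container 1 (remaining 23 m³)
20 m³ → container 1 (remaining 3 m³)
19 m³ → container 2 (remaining 11 m³)
20 m³ → container 3 (remaining 10 m³)
9 m³ → container 2 (remaining 2 m³)
16 m³ → container 4 (remaining 14 m³)
3 m³ → container 1 (remaining 0 m³)
18 m³ → container 5 (remaining 12 m³)
5 m³ → container 3 (remaining 5 m³)
20 m³ → container 6 (remaining 10 m³)
19 m³ → container 7 (remaining 11 m³)
20 m³ → container 8 (remaining 10 m³)
22 m³ → container 9 (remaining 8 m³)
21 m³ → container 10 (remaining 9 m³)
22 m³ → container 11 (remaining 8 m³)
18 m³ → container 12 (remaining 12 m³)
12 containers × 30 m³ = 360 m³; used 259 m³; unused 101 m³.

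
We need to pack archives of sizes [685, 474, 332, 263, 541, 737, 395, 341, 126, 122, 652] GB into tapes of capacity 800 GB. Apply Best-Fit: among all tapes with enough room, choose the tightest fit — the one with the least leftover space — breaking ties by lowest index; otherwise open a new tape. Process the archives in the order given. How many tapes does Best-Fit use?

7 tapes

Put 685 GB in tape 1; 115 GB remain.
Put 474 GB in tape 2; 326 GB remain.
Put 332 GB in tape 3; 468 GB remain.
Put 263 GB in tape 2; 63 GB remain.
Put 541 GB in tape 4; 259 GB remain.
Put 737 GB in tape 5; 63 GB remain.
Put 395 GB in tape 3; 73 GB remain.
Put 341 GB in tape 6; 459 GB remain.
Put 126 GB in tape 4; 133 GB remain.
Put 122 GB in tape 4; 11 GB remain.
Put 652 GB in tape 7; 148 GB remain.
Final tapes: [685] [474,263] [332,395] [541,126,122] [737] [341] [652].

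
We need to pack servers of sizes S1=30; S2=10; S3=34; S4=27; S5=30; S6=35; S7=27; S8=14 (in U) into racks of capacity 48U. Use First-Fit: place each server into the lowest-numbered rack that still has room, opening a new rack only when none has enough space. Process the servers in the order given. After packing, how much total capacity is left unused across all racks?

S1 (30U) → rack 1 (remaining 18U)
S2 (10U) → rack 1 (remaining 8U)
S3 (34U) → rack 2 (remaining 14U)
S4 (27U) → rack 3 (remaining 21U)
S5 (30U) → rack 4 (remaining 18U)
S6 (35U) → rack 5 (remaining 13U)
S7 (27U) → rack 6 (remaining 21U)
S8 (14U) → rack 2 (remaining 0U)
6 racks × 48U = 288U; used 207U; unused 81U.

81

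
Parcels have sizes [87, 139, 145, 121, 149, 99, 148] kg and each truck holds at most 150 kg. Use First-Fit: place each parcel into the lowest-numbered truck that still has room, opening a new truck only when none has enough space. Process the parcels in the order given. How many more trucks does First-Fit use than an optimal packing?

First-Fit: [87] [139] [145] [121] [149] [99] [148] → 7 trucks.
7 parcels exceed 75 kg (half the capacity), and no two of those can share a truck, so at least 7 trucks are needed.
So 7 is already optimal.

0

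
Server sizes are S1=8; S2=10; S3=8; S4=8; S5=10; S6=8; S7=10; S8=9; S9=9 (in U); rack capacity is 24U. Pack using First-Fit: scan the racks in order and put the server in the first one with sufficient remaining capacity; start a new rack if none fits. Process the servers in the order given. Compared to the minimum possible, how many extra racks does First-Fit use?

0

First-Fit: [8,10] [8,8,8] [10,10] [9,9] → 4 racks.
Total size 80U; any packing needs at least ⌈80/24⌉ = 4 racks.
So 4 is already optimal.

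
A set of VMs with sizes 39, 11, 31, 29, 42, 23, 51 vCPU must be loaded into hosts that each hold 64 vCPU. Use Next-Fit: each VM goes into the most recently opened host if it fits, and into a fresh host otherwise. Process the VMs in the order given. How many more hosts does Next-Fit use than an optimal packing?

1

Next-Fit: [39,11] [31,29] [42] [23] [51] → 5 hosts.
Total size 226 vCPU; any packing needs at least ⌈226/64⌉ = 4 hosts.
An optimal packing achieves that bound: [51,11] [42] [39,23] [31,29] → 4 hosts.
Excess: 5 − 4 = 1.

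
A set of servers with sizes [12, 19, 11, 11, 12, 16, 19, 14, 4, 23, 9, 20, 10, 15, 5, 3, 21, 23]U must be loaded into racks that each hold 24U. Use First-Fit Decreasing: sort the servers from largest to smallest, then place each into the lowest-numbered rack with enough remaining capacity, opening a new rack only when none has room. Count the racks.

11 racks

Sorted descending: 23, 23, 21, 20, 19, 19, 16, 15, 14, 12, 12, 11, 11, 10, 9, 5, 4, 3.
rack 1: place 23U, 1U left
rack 2: place 23U, 1U left
rack 3: place 21U, 3U left
rack 4: place 20U, 4U left
rack 5: place 19U, 5U left
rack 6: place 19U, 5U left
rack 7: place 16U, 8U left
rack 8: place 15U, 9U left
rack 9: place 14U, 10U left
rack 10: place 12U, 12U left
rack 10: place 12U, 0U left
rack 11: place 11U, 13U left
rack 11: place 11U, 2U left
rack 9: place 10U, 0U left
rack 8: place 9U, 0U left
rack 5: place 5U, 0U left
rack 4: place 4U, 0U left
rack 3: place 3U, 0U left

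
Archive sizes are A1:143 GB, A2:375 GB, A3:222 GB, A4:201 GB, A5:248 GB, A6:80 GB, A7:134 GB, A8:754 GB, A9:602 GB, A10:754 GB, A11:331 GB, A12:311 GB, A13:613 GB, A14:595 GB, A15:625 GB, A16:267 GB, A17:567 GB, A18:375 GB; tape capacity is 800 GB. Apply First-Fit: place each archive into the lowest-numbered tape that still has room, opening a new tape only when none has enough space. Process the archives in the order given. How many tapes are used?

11 tapes

tape 1: place A1 (143 GB), 657 GB left
tape 1: place A2 (375 GB), 282 GB left
tape 1: place A3 (222 GB), 60 GB left
tape 2: place A4 (201 GB), 599 GB left
tape 2: place A5 (248 GB), 351 GB left
tape 2: place A6 (80 GB), 271 GB left
tape 2: place A7 (134 GB), 137 GB left
tape 3: place A8 (754 GB), 46 GB left
tape 4: place A9 (602 GB), 198 GB left
tape 5: place A10 (754 GB), 46 GB left
tape 6: place A11 (331 GB), 469 GB left
tape 6: place A12 (311 GB), 158 GB left
tape 7: place A13 (613 GB), 187 GB left
tape 8: place A14 (595 GB), 205 GB left
tape 9: place A15 (625 GB), 175 GB left
tape 10: place A16 (267 GB), 533 GB left
tape 11: place A17 (567 GB), 233 GB left
tape 10: place A18 (375 GB), 158 GB left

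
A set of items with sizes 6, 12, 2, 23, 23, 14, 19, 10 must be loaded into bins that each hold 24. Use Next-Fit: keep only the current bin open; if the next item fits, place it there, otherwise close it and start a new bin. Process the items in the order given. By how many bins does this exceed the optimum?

1

Next-Fit: [6,12,2] [23] [23] [14] [19] [10] → 6 bins.
Total size 109; any packing needs at least ⌈109/24⌉ = 5 bins.
An optimal packing achieves that bound: [23] [23] [19,2] [14,10] [12,6] → 5 bins.
Excess: 6 − 5 = 1.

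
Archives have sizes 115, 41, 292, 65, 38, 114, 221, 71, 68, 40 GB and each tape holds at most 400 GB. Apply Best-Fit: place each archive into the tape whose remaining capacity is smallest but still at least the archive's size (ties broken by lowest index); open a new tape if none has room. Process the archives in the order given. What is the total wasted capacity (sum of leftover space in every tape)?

115 GB → tape 1 (remaining 285 GB)
41 GB → tape 1 (remaining 244 GB)
292 GB → tape 2 (remaining 108 GB)
65 GB → tape 2 (remaining 43 GB)
38 GB → tape 2 (remaining 5 GB)
114 GB → tape 1 (remaining 130 GB)
221 GB → tape 3 (remaining 179 GB)
71 GB → tape 1 (remaining 59 GB)
68 GB → tape 3 (remaining 111 GB)
40 GB → tape 1 (remaining 19 GB)
3 tapes × 400 GB = 1200 GB; used 1065 GB; unused 135 GB.

135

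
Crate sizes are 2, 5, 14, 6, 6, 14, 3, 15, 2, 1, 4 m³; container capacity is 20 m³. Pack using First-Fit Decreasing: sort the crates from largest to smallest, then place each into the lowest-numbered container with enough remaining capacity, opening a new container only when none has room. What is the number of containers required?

4 containers

Sorted descending: 15, 14, 14, 6, 6, 5, 4, 3, 2, 2, 1.
15 m³ → container 1 (remaining 5 m³)
14 m³ → container 2 (remaining 6 m³)
14 m³ → container 3 (remaining 6 m³)
6 m³ → container 2 (remaining 0 m³)
6 m³ → container 3 (remaining 0 m³)
5 m³ → container 1 (remaining 0 m³)
4 m³ → container 4 (remaining 16 m³)
3 m³ → container 4 (remaining 13 m³)
2 m³ → container 4 (remaining 11 m³)
2 m³ → container 4 (remaining 9 m³)
1 m³ → container 4 (remaining 8 m³)
Final containers: [15,5] [14,6] [14,6] [4,3,2,2,1].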